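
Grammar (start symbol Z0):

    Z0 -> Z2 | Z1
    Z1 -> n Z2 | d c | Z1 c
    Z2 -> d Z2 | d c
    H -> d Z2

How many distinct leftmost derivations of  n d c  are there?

Parse trees for n d c:
  [Z0 [Z1 n [Z2 d c]]]

1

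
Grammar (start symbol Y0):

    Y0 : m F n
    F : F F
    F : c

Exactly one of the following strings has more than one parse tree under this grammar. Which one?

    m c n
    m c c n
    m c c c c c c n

m c n: 1 tree
m c c n: 1 tree
m c c c c c c n: 42 trees

m c c c c c c n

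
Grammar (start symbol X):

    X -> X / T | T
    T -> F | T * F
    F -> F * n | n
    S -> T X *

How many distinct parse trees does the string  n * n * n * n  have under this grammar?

Parse trees for n * n * n * n:
  [X [T [F [F [F [F n] * n] * n] * n]]]
  [X [T [T [F n]] * [F [F [F n] * n] * n]]]
  [X [T [T [F [F n] * n]] * [F [F n] * n]]]
  [X [T [T [T [F n]] * [F n]] * [F [F n] * n]]]
  [X [T [T [F [F [F n] * n] * n]] * [F n]]]
  [X [T [T [T [F n]] * [F [F n] * n]] * [F n]]]
  [X [T [T [T [F [F n] * n]] * [F n]] * [F n]]]
  [X [T [T [T [T [F n]] * [F n]] * [F n]] * [F n]]]

8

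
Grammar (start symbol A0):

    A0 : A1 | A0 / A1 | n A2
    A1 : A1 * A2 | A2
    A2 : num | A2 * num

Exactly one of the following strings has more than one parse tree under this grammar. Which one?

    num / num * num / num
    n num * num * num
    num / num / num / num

num / num * num / num

num / num * num / num: 2 trees
n num * num * num: 1 tree
num / num / num / num: 1 tree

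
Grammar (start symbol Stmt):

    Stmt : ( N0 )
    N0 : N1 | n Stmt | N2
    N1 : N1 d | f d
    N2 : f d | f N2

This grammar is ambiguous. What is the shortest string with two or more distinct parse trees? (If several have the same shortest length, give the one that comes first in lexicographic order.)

( f d )

length 4: ( f d ) has 2 parse trees

Two derivations of ( f d ):
  Stmt ⇒ ( N0 ) ⇒ ( N1 ) ⇒ ( f d )
  Stmt ⇒ ( N0 ) ⇒ ( N2 ) ⇒ ( f d )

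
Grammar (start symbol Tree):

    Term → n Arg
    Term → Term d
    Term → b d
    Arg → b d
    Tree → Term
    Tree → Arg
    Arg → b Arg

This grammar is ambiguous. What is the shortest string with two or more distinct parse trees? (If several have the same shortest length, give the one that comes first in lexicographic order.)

length 2: b d has 2 parse trees

Two derivations of b d:
  Tree ⇒ Term ⇒ b d
  Tree ⇒ Arg ⇒ b d

b d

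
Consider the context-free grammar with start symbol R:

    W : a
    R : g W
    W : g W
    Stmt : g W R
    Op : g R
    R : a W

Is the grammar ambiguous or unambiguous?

Unambiguous

(Stmt, Op are unreachable from R, so their rules don't affect L(R).) The reachable rules are right-linear with at most one rule per (nonterminal, next-terminal) pair. Each input token forces the next rule, so parsing is deterministic.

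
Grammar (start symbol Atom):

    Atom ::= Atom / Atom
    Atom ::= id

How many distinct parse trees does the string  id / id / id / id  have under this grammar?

5

Parse trees for id / id / id / id:
  [Atom [Atom id] / [Atom [Atom id] / [Atom [Atom id] / [Atom id]]]]
  [Atom [Atom id] / [Atom [Atom [Atom id] / [Atom id]] / [Atom id]]]
  [Atom [Atom [Atom id] / [Atom id]] / [Atom [Atom id] / [Atom id]]]
  [Atom [Atom [Atom id] / [Atom [Atom id] / [Atom id]]] / [Atom id]]
  [Atom [Atom [Atom [Atom id] / [Atom id]] / [Atom id]] / [Atom id]]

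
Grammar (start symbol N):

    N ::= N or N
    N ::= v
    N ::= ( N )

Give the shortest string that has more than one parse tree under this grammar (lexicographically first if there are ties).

v or v or v

length 1: no string has ≥2 trees
length 3: no string has ≥2 trees
length 5: v or v or v has 2 parse trees

Two derivations of v or v or v:
  N ⇒ N or N ⇒ N or N or N ⇒ v or N or N ⇒ v or v or N ⇒ v or v or v
  N ⇒ N or N ⇒ v or N ⇒ v or N or N ⇒ v or v or N ⇒ v or v or v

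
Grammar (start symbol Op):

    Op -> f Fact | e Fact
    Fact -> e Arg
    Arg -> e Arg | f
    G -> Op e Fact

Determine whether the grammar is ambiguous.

Unambiguous

(G is unreachable from Op, so its rules don't affect L(Op).) Restricted to the reachable nonterminals, every rule has the form A → t or A → t B, and no two rules for the same A share a first terminal. The grammar encodes a DFA — one run per string.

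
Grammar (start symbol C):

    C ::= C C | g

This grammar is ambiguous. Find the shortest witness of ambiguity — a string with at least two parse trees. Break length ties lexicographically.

length 1: no string has ≥2 trees
length 2: no string has ≥2 trees
length 3: g g g has 2 parse trees

Two derivations of g g g:
  C ⇒ C C ⇒ C C C ⇒ g C C ⇒ g g C ⇒ g g g
  C ⇒ C C ⇒ g C ⇒ g C C ⇒ g g C ⇒ g g g

g g g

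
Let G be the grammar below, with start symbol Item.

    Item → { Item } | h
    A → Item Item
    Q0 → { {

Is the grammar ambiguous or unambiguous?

Unambiguous

(A, Q0 are unreachable from Item, so their rules don't affect L(Item).) L(Item) is { openⁿ atom closeⁿ : n ≥ 0 }. The bracket depth fixes n, and the derivation is forced at every step.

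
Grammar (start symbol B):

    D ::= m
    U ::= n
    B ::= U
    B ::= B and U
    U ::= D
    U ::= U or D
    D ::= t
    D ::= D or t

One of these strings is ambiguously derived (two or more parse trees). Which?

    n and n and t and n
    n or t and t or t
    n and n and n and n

n or t and t or t

n and n and t and n: 1 tree
n or t and t or t: 2 trees
n and n and n and n: 1 tree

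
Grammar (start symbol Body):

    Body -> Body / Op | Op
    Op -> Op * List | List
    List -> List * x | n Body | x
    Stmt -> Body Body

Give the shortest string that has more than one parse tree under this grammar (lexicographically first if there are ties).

x * x

length 1: no string has ≥2 trees
length 2: no string has ≥2 trees
length 3: x * x has 2 parse trees

Two derivations of x * x:
  Body ⇒ Op ⇒ Op * List ⇒ List * List ⇒ x * List ⇒ x * x
  Body ⇒ Op ⇒ List ⇒ List * x ⇒ x * x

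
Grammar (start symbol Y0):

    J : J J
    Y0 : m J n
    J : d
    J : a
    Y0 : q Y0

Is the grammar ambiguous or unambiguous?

Ambiguous

Witness: m a a a n

Derivation 1: Y0 ⇒ m J n ⇒ m J J n ⇒ m J J J n ⇒ m a J J n ⇒ m a a J n ⇒ m a a a n
Derivation 2: Y0 ⇒ m J n ⇒ m J J n ⇒ m a J n ⇒ m a J J n ⇒ m a a J n ⇒ m a a a n

Two distinct leftmost derivations for the same string.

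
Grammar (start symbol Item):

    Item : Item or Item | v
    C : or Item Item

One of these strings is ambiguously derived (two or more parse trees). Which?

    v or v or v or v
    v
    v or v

v or v or v or v: 5 trees
v: 1 tree
v or v: 1 tree

v or v or v or v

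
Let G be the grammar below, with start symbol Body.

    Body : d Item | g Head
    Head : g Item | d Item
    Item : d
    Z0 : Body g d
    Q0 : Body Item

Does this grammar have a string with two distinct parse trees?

(Z0, Q0 are unreachable from Body, so their rules don't affect L(Body).) Each reachable nonterminal has at most one production per leading terminal, and all productions are right-linear; the derivation is determined token-by-token.

Unambiguous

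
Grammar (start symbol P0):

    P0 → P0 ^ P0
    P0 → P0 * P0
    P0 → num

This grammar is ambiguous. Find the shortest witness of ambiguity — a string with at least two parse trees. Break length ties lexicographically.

num * num * num

length 1: no string has ≥2 trees
length 3: no string has ≥2 trees
length 5: num * num * num has 2 parse trees

Two derivations of num * num * num:
  P0 ⇒ P0 * P0 ⇒ P0 * P0 * P0 ⇒ num * P0 * P0 ⇒ num * num * P0 ⇒ num * num * num
  P0 ⇒ P0 * P0 ⇒ num * P0 ⇒ num * P0 * P0 ⇒ num * num * P0 ⇒ num * num * num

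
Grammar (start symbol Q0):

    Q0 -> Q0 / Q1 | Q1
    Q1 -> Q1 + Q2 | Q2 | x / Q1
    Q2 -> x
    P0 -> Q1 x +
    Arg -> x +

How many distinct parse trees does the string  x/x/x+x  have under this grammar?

Parse trees for x/x/x+x:
  [Q0 [Q0 [Q1 [Q2 x]]] / [Q1 [Q1 x / [Q1 [Q2 x]]] + [Q2 x]]]
  [Q0 [Q0 [Q1 [Q2 x]]] / [Q1 x / [Q1 [Q1 [Q2 x]] + [Q2 x]]]]
  [Q0 [Q0 [Q0 [Q1 [Q2 x]]] / [Q1 [Q2 x]]] / [Q1 [Q1 [Q2 x]] + [Q2 x]]]
  [Q0 [Q0 [Q1 x / [Q1 [Q2 x]]]] / [Q1 [Q1 [Q2 x]] + [Q2 x]]]
  [Q0 [Q1 [Q1 x / [Q1 x / [Q1 [Q2 x]]]] + [Q2 x]]]
  [Q0 [Q1 x / [Q1 [Q1 x / [Q1 [Q2 x]]] + [Q2 x]]]]
  [Q0 [Q1 x / [Q1 x / [Q1 [Q1 [Q2 x]] + [Q2 x]]]]]

7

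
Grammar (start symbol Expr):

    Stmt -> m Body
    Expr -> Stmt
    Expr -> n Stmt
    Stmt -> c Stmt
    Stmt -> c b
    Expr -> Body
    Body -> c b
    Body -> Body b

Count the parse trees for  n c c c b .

1

Parse trees for n c c c b:
  [Expr n [Stmt c [Stmt c [Stmt c b]]]]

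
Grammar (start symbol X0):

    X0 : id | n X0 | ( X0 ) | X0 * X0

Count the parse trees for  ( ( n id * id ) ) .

Parse trees for ( ( n id * id ) ):
  [X0 ( [X0 ( [X0 n [X0 [X0 id] * [X0 id]]] )] )]
  [X0 ( [X0 ( [X0 [X0 n [X0 id]] * [X0 id]] )] )]

2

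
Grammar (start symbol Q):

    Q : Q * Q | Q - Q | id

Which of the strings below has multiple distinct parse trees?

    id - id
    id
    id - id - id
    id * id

id - id: 1 tree
id: 1 tree
id - id - id: 2 trees
id * id: 1 tree

id - id - id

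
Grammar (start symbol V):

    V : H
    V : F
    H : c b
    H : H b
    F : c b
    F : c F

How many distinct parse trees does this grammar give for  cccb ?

1

Parse trees for cccb:
  [V [F c [F c [F c b]]]]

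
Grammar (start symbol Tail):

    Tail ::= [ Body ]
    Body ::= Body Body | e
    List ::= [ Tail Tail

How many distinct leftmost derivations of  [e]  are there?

Parse trees for [e]:
  [Tail [ [Body e] ]]

1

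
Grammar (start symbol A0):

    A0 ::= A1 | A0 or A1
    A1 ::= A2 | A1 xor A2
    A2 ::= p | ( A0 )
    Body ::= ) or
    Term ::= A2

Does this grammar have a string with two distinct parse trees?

Only A0, A1, A2 are reachable from A0; ignoring the rest: The grammar is stratified — A0 handles 'or' (left-recursive), A1 handles 'xor', A2 atoms. Each operator has a fixed associativity and precedence level, so every string has one parse.

Unambiguous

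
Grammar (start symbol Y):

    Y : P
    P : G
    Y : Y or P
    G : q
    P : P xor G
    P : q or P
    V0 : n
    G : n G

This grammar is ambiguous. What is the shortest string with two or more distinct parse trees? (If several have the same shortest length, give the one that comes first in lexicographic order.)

length 1: no string has ≥2 trees
length 2: no string has ≥2 trees
length 3: q or q has 2 parse trees

Two derivations of q or q:
  Y ⇒ P ⇒ q or P ⇒ q or G ⇒ q or q
  Y ⇒ Y or P ⇒ P or P ⇒ G or P ⇒ q or P ⇒ q or G ⇒ q or q

q or q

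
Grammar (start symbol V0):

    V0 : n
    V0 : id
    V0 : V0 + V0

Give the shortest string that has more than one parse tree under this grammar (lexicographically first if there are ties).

id + id + id

length 1: no string has ≥2 trees
length 3: no string has ≥2 trees
length 5: id + id + id has 2 parse trees

Two derivations of id + id + id:
  V0 ⇒ V0 + V0 ⇒ id + V0 ⇒ id + V0 + V0 ⇒ id + id + V0 ⇒ id + id + id
  V0 ⇒ V0 + V0 ⇒ V0 + V0 + V0 ⇒ id + V0 + V0 ⇒ id + id + V0 ⇒ id + id + id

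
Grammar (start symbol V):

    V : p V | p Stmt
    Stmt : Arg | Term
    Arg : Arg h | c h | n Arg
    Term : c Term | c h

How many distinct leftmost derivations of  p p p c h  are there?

2

Parse trees for p p p c h:
  [V p [V p [V p [Stmt [Arg c h]]]]]
  [V p [V p [V p [Stmt [Term c h]]]]]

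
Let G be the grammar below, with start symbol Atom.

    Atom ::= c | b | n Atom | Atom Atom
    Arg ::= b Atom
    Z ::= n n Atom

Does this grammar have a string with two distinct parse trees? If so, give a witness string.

Witness: b b b

Derivation 1: Atom ⇒ Atom Atom ⇒ b Atom ⇒ b Atom Atom ⇒ b b Atom ⇒ b b b
Derivation 2: Atom ⇒ Atom Atom ⇒ Atom Atom Atom ⇒ b Atom Atom ⇒ b b Atom ⇒ b b b

Two distinct leftmost derivations for the same string.

Ambiguous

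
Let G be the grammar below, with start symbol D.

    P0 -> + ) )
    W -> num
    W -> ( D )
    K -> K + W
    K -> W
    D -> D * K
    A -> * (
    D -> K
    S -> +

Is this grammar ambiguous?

Unambiguous

Only D, K, W are reachable from D; ignoring the rest: D → D * K | K  ;  K → K + W | W  — a left-associative chain with W at the bottom. Each string factors uniquely by precedence.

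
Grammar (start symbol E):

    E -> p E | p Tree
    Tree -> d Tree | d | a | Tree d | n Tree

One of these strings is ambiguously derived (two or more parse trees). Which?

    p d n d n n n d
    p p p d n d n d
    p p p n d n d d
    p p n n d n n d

p p p n d n d d

p d n d n n n d: 1 tree
p p p d n d n d: 1 tree
p p p n d n d d: 5 trees
p p n n d n n d: 1 tree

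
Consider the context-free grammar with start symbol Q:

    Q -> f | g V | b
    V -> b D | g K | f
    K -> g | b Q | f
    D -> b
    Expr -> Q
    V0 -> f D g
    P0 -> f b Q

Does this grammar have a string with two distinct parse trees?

Only Q, V, K, D are reachable from Q; ignoring the rest: The reachable rules are right-linear with at most one rule per (nonterminal, next-terminal) pair. Each input token forces the next rule, so parsing is deterministic.

Unambiguous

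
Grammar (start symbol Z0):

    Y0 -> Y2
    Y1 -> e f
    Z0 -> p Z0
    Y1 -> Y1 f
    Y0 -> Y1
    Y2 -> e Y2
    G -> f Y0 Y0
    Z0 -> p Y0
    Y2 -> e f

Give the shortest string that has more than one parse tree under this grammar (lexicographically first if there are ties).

length 3: p e f has 2 parse trees

Two derivations of p e f:
  Z0 ⇒ p Y0 ⇒ p Y2 ⇒ p e f
  Z0 ⇒ p Y0 ⇒ p Y1 ⇒ p e f

p e f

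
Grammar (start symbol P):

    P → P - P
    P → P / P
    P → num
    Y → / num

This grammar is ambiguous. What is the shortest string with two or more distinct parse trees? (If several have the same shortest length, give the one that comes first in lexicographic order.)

num - num - num

length 1: no string has ≥2 trees
length 3: no string has ≥2 trees
length 5: num - num - num has 2 parse trees

Two derivations of num - num - num:
  P ⇒ P - P ⇒ P - P - P ⇒ num - P - P ⇒ num - num - P ⇒ num - num - num
  P ⇒ P - P ⇒ num - P ⇒ num - P - P ⇒ num - num - P ⇒ num - num - num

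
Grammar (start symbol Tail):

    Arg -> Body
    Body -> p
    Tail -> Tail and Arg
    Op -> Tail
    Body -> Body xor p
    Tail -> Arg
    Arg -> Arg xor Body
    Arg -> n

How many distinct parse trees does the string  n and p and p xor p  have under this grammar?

Parse trees for n and p and p xor p:
  [Tail [Tail [Tail [Arg n]] and [Arg [Body p]]] and [Arg [Body [Body p] xor p]]]
  [Tail [Tail [Tail [Arg n]] and [Arg [Body p]]] and [Arg [Arg [Body p]] xor [Body p]]]

2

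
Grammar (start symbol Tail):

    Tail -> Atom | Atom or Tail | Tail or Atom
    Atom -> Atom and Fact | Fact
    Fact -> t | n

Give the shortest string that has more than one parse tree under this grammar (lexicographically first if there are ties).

n or n

length 1: no string has ≥2 trees
length 3: n or n has 2 parse trees

Two derivations of n or n:
  Tail ⇒ Atom or Tail ⇒ Fact or Tail ⇒ n or Tail ⇒ n or Atom ⇒ n or Fact ⇒ n or n
  Tail ⇒ Tail or Atom ⇒ Atom or Atom ⇒ Fact or Atom ⇒ n or Atom ⇒ n or Fact ⇒ n or n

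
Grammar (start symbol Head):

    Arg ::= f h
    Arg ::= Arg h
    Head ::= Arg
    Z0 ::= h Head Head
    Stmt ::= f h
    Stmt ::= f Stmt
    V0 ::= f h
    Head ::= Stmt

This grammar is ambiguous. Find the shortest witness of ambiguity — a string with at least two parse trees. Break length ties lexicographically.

f h

length 2: f h has 2 parse trees

Two derivations of f h:
  Head ⇒ Arg ⇒ f h
  Head ⇒ Stmt ⇒ f h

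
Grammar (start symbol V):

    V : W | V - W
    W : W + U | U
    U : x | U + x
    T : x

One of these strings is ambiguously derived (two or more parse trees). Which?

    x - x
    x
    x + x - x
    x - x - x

x - x: 1 tree
x: 1 tree
x + x - x: 2 trees
x - x - x: 1 tree

x + x - x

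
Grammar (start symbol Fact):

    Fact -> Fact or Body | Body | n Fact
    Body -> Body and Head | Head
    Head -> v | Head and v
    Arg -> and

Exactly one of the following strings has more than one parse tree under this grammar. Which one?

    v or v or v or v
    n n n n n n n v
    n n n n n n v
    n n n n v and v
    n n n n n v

v or v or v or v: 1 tree
n n n n n n n v: 1 tree
n n n n n n v: 1 tree
n n n n v and v: 2 trees
n n n n n v: 1 tree

n n n n v and v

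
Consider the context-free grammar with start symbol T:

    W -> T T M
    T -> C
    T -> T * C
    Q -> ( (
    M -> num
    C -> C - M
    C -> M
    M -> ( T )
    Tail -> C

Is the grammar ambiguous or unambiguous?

(Q, W, Tail are unreachable from T, so their rules don't affect L(T).) The grammar is stratified — T handles '*' (left-recursive), C handles '-', M atoms. Each operator has a fixed associativity and precedence level, so every string has one parse.

Unambiguous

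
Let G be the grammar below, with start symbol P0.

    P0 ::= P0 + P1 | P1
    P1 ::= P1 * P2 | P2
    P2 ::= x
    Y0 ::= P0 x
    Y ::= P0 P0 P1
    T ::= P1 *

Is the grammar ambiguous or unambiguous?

Only P0, P1, P2 are reachable from P0; ignoring the rest: P0 → P0 + P1 | P1  ;  P1 → P1 * P2 | P2  — a left-associative chain with P2 at the bottom. Each string factors uniquely by precedence.

Unambiguous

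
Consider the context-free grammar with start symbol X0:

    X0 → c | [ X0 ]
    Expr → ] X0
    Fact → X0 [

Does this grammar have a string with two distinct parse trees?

Unambiguous

(Expr, Fact are unreachable from X0, so their rules don't affect L(X0).) L(X0) is { openⁿ atom closeⁿ : n ≥ 0 }. The bracket depth fixes n, and the derivation is forced at every step.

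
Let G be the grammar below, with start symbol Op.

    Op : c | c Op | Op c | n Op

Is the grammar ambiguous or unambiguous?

Ambiguous

Witness: c c

Derivation 1: Op ⇒ c Op ⇒ c c
Derivation 2: Op ⇒ Op c ⇒ c c

Two distinct leftmost derivations for the same string.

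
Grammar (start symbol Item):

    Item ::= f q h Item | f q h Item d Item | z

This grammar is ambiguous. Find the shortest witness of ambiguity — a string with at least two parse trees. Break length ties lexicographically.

length 1: no string has ≥2 trees
length 4: no string has ≥2 trees
length 6: no string has ≥2 trees
length 7: no string has ≥2 trees
length 9: f q h f q h z d z has 2 parse trees

Two derivations of f q h f q h z d z:
  Item ⇒ f q h Item ⇒ f q h f q h Item d Item ⇒ f q h f q h z d Item ⇒ f q h f q h z d z
  Item ⇒ f q h Item d Item ⇒ f q h f q h Item d Item ⇒ f q h f q h z d Item ⇒ f q h f q h z d z

f q h f q h z d z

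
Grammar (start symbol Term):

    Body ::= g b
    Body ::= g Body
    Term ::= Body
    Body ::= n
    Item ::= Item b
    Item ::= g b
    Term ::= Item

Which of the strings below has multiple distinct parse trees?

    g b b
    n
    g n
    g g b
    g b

g b b: 1 tree
n: 1 tree
g n: 1 tree
g g b: 1 tree
g b: 2 trees

g b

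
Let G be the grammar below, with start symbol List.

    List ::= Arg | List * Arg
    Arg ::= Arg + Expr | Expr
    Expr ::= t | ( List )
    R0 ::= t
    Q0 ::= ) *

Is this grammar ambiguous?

Only List, Arg, Expr are reachable from List; ignoring the rest: The grammar is stratified — List handles '*' (left-recursive), Arg handles '+', Expr atoms. Each operator has a fixed associativity and precedence level, so every string has one parse.

Unambiguous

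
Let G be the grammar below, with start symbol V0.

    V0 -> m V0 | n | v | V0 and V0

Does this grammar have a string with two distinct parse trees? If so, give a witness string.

Ambiguous

Witness: m n and n

Derivation 1: V0 ⇒ m V0 ⇒ m V0 and V0 ⇒ m n and V0 ⇒ m n and n
Derivation 2: V0 ⇒ V0 and V0 ⇒ m V0 and V0 ⇒ m n and V0 ⇒ m n and n

Two distinct leftmost derivations for the same string.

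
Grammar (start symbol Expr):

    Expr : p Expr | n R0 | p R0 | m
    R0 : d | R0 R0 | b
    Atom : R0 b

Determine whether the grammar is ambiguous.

Ambiguous

Witness: n b b b

Derivation 1: Expr ⇒ n R0 ⇒ n R0 R0 ⇒ n R0 R0 R0 ⇒ n b R0 R0 ⇒ n b b R0 ⇒ n b b b
Derivation 2: Expr ⇒ n R0 ⇒ n R0 R0 ⇒ n b R0 ⇒ n b R0 R0 ⇒ n b b R0 ⇒ n b b b

Two distinct leftmost derivations for the same string.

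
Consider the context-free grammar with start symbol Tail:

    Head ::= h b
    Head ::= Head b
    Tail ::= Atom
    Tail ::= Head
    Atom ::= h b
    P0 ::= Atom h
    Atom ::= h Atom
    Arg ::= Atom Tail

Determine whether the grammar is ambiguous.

Ambiguous

Witness: h b

Derivation 1: Tail ⇒ Atom ⇒ h b
Derivation 2: Tail ⇒ Head ⇒ h b

Two distinct leftmost derivations for the same string.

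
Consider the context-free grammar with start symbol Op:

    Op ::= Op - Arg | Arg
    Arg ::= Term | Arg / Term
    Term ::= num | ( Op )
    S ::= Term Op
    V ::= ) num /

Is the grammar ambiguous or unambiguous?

Unambiguous

(S, V are unreachable from Op, so their rules don't affect L(Op).) This is a standard precedence ladder (Op over Arg over Term), with each level left-recursive on its own operator ('-' at Op, '/' at Arg). That structure is LR(1), hence unambiguous.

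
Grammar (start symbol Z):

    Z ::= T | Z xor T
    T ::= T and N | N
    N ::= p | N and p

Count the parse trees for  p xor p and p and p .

4

Parse trees for p xor p and p and p:
  [Z [Z [T [N p]]] xor [T [T [N p]] and [N [N p] and p]]]
  [Z [Z [T [N p]]] xor [T [T [T [N p]] and [N p]] and [N p]]]
  [Z [Z [T [N p]]] xor [T [T [N [N p] and p]] and [N p]]]
  [Z [Z [T [N p]]] xor [T [N [N [N p] and p] and p]]]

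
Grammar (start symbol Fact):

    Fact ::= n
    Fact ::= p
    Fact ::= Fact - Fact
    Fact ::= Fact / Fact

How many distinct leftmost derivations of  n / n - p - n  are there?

5

Parse trees for n / n - p - n:
  [Fact [Fact [Fact n] / [Fact n]] - [Fact [Fact p] - [Fact n]]]
  [Fact [Fact [Fact [Fact n] / [Fact n]] - [Fact p]] - [Fact n]]
  [Fact [Fact [Fact n] / [Fact [Fact n] - [Fact p]]] - [Fact n]]
  [Fact [Fact n] / [Fact [Fact n] - [Fact [Fact p] - [Fact n]]]]
  [Fact [Fact n] / [Fact [Fact [Fact n] - [Fact p]] - [Fact n]]]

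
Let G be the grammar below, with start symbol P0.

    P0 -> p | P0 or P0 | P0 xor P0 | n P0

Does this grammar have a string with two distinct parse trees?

Ambiguous

Witness: n p or p

Derivation 1: P0 ⇒ P0 or P0 ⇒ n P0 or P0 ⇒ n p or P0 ⇒ n p or p
Derivation 2: P0 ⇒ n P0 ⇒ n P0 or P0 ⇒ n p or P0 ⇒ n p or p

Two distinct leftmost derivations for the same string.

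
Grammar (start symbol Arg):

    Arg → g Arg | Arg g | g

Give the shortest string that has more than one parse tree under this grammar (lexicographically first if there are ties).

g g

length 1: no string has ≥2 trees
length 2: g g has 2 parse trees

Two derivations of g g:
  Arg ⇒ g Arg ⇒ g g
  Arg ⇒ Arg g ⇒ g g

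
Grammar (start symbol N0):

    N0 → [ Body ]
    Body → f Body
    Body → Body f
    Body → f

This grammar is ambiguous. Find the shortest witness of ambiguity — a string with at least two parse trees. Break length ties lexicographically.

length 3: no string has ≥2 trees
length 4: [ f f ] has 2 parse trees

Two derivations of [ f f ]:
  N0 ⇒ [ Body ] ⇒ [ f Body ] ⇒ [ f f ]
  N0 ⇒ [ Body ] ⇒ [ Body f ] ⇒ [ f f ]

[ f f ]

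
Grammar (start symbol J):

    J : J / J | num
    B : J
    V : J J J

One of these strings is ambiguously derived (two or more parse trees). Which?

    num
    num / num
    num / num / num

num / num / num

num: 1 tree
num / num: 1 tree
num / num / num: 2 trees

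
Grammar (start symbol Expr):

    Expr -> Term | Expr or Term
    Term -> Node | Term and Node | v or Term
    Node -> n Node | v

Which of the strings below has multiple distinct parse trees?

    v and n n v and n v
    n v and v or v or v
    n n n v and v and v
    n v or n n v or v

n v and v or v or v

v and n n v and n v: 1 tree
n v and v or v or v: 2 trees
n n n v and v and v: 1 tree
n v or n n v or v: 1 tree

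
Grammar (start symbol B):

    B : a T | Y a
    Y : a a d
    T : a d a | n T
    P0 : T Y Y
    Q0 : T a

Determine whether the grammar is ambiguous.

Witness: a a d a

Derivation 1: B ⇒ a T ⇒ a a d a
Derivation 2: B ⇒ Y a ⇒ a a d a

Two distinct leftmost derivations for the same string.

Ambiguous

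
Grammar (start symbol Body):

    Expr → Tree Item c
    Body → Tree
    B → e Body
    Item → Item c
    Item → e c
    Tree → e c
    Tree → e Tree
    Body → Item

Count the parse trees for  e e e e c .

1

Parse trees for e e e e c:
  [Body [Tree e [Tree e [Tree e [Tree e c]]]]]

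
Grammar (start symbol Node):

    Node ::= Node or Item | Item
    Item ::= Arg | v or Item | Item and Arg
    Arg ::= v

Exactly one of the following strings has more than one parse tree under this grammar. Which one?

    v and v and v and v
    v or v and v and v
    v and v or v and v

v and v and v and v: 1 tree
v or v and v and v: 4 trees
v and v or v and v: 1 tree

v or v and v and v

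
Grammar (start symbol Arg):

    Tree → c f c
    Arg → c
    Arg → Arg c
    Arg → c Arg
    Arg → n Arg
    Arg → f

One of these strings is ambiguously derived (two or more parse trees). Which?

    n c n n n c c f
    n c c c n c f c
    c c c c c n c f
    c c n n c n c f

n c n n n c c f: 1 tree
n c c c n c f c: 7 trees
c c c c c n c f: 1 tree
c c n n c n c f: 1 tree

n c c c n c f c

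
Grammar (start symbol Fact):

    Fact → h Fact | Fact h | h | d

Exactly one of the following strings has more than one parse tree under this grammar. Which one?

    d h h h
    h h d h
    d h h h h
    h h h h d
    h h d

d h h h: 1 tree
h h d h: 3 trees
d h h h h: 1 tree
h h h h d: 1 tree
h h d: 1 tree

h h d h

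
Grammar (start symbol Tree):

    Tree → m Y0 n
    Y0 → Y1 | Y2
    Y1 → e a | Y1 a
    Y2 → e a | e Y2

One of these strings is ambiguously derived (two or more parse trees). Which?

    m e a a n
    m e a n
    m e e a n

m e a n

m e a a n: 1 tree
m e a n: 2 trees
m e e a n: 1 tree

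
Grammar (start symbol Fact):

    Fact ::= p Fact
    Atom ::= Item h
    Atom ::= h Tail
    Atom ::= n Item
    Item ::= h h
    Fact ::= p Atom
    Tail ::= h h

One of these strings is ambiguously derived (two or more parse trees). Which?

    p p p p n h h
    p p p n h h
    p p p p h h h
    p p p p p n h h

p p p p h h h

p p p p n h h: 1 tree
p p p n h h: 1 tree
p p p p h h h: 2 trees
p p p p p n h h: 1 tree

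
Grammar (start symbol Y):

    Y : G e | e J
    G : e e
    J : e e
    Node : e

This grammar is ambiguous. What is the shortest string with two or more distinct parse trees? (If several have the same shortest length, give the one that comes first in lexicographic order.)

e e e

length 3: e e e has 2 parse trees

Two derivations of e e e:
  Y ⇒ G e ⇒ e e e
  Y ⇒ e J ⇒ e e e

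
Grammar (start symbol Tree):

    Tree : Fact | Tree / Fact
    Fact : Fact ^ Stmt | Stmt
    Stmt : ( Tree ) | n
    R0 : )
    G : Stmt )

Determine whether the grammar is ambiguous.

Unambiguous

(R0, G are unreachable from Tree, so their rules don't affect L(Tree).) Tree → Tree / Fact | Fact  ;  Fact → Fact ^ Stmt | Stmt  — a left-associative chain with Stmt at the bottom. Each string factors uniquely by precedence.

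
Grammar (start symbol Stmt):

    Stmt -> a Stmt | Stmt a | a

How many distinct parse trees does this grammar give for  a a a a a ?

Parse trees for a a a a a (showing first 6 of 16):
  [Stmt a [Stmt a [Stmt a [Stmt a [Stmt a]]]]]
  [Stmt a [Stmt a [Stmt a [Stmt [Stmt a] a]]]]
  [Stmt a [Stmt a [Stmt [Stmt a [Stmt a]] a]]]
  [Stmt a [Stmt a [Stmt [Stmt [Stmt a] a] a]]]
  [Stmt a [Stmt [Stmt a [Stmt a [Stmt a]]] a]]
  [Stmt a [Stmt [Stmt a [Stmt [Stmt a] a]] a]]

16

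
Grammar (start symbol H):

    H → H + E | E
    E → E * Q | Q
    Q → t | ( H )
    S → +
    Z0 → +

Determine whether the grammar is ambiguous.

Unambiguous

(S, Z0 are unreachable from H, so their rules don't affect L(H).) The grammar is stratified — H handles '+' (left-recursive), E handles '*', Q atoms. Each operator has a fixed associativity and precedence level, so every string has one parse.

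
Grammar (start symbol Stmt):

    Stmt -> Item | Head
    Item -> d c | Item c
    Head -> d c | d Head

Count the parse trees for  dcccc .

1

Parse trees for dcccc:
  [Stmt [Item [Item [Item [Item d c] c] c] c]]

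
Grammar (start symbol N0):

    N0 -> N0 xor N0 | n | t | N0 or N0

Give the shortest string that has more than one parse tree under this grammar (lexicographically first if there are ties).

n or n or n

length 1: no string has ≥2 trees
length 3: no string has ≥2 trees
length 5: n or n or n has 2 parse trees

Two derivations of n or n or n:
  N0 ⇒ N0 or N0 ⇒ n or N0 ⇒ n or N0 or N0 ⇒ n or n or N0 ⇒ n or n or n
  N0 ⇒ N0 or N0 ⇒ N0 or N0 or N0 ⇒ n or N0 or N0 ⇒ n or n or N0 ⇒ n or n or n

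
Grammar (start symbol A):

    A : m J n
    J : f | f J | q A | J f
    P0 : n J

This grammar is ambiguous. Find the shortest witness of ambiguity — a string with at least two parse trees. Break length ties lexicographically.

m f f n

length 3: no string has ≥2 trees
length 4: m f f n has 2 parse trees

Two derivations of m f f n:
  A ⇒ m J n ⇒ m f J n ⇒ m f f n
  A ⇒ m J n ⇒ m J f n ⇒ m f f n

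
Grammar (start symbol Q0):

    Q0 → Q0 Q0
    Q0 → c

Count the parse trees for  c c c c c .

14

Parse trees for c c c c c (showing first 6 of 14):
  [Q0 [Q0 c] [Q0 [Q0 c] [Q0 [Q0 c] [Q0 [Q0 c] [Q0 c]]]]]
  [Q0 [Q0 c] [Q0 [Q0 c] [Q0 [Q0 [Q0 c] [Q0 c]] [Q0 c]]]]
  [Q0 [Q0 c] [Q0 [Q0 [Q0 c] [Q0 c]] [Q0 [Q0 c] [Q0 c]]]]
  [Q0 [Q0 c] [Q0 [Q0 [Q0 c] [Q0 [Q0 c] [Q0 c]]] [Q0 c]]]
  [Q0 [Q0 c] [Q0 [Q0 [Q0 [Q0 c] [Q0 c]] [Q0 c]] [Q0 c]]]
  [Q0 [Q0 [Q0 c] [Q0 c]] [Q0 [Q0 c] [Q0 [Q0 c] [Q0 c]]]]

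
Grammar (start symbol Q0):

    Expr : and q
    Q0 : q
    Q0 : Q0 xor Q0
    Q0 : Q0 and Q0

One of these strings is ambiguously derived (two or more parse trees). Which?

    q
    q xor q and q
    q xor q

q: 1 tree
q xor q and q: 2 trees
q xor q: 1 tree

q xor q and q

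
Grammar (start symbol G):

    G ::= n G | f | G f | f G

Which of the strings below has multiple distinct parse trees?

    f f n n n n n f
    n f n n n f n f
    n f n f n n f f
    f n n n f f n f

f f n n n n n f: 1 tree
n f n n n f n f: 1 tree
n f n f n n f f: 8 trees
f n n n f f n f: 1 tree

n f n f n n f f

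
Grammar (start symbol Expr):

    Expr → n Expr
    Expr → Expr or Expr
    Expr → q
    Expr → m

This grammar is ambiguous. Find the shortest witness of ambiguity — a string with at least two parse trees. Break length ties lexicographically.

length 1: no string has ≥2 trees
length 2: no string has ≥2 trees
length 3: no string has ≥2 trees
length 4: n m or m has 2 parse trees

Two derivations of n m or m:
  Expr ⇒ n Expr ⇒ n Expr or Expr ⇒ n m or Expr ⇒ n m or m
  Expr ⇒ Expr or Expr ⇒ n Expr or Expr ⇒ n m or Expr ⇒ n m or m

n m or m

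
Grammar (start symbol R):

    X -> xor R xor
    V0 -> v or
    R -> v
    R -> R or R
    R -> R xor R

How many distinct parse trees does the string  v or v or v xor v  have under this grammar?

5

Parse trees for v or v or v xor v:
  [R [R v] or [R [R v] or [R [R v] xor [R v]]]]
  [R [R v] or [R [R [R v] or [R v]] xor [R v]]]
  [R [R [R v] or [R v]] or [R [R v] xor [R v]]]
  [R [R [R v] or [R [R v] or [R v]]] xor [R v]]
  [R [R [R [R v] or [R v]] or [R v]] xor [R v]]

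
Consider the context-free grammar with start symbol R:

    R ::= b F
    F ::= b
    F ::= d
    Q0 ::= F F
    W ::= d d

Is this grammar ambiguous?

Unambiguous

Only R, F are reachable from R; ignoring the rest: The reachable rules are right-linear with at most one rule per (nonterminal, next-terminal) pair. Each input token forces the next rule, so parsing is deterministic.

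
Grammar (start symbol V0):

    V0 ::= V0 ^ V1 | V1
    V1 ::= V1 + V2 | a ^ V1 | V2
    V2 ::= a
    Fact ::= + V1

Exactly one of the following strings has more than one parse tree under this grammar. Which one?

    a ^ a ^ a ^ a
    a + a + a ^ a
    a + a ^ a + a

a ^ a ^ a ^ a: 8 trees
a + a + a ^ a: 1 tree
a + a ^ a + a: 1 tree

a ^ a ^ a ^ a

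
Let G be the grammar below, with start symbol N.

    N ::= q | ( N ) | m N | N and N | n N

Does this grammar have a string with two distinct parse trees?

Ambiguous

Witness: m q and q

Derivation 1: N ⇒ m N ⇒ m N and N ⇒ m q and N ⇒ m q and q
Derivation 2: N ⇒ N and N ⇒ m N and N ⇒ m q and N ⇒ m q and q

Two distinct leftmost derivations for the same string.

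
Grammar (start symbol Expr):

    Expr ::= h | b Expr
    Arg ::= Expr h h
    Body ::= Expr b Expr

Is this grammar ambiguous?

Unambiguous

Only Expr is reachable from Expr; ignoring the rest: Each reachable nonterminal has at most one production per leading terminal, and all productions are right-linear; the derivation is determined token-by-token.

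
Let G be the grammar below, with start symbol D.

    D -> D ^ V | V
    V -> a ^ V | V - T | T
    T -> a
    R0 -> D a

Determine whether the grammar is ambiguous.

Witness: a ^ a

Derivation 1: D ⇒ D ^ V ⇒ V ^ V ⇒ T ^ V ⇒ a ^ V ⇒ a ^ T ⇒ a ^ a
Derivation 2: D ⇒ V ⇒ a ^ V ⇒ a ^ T ⇒ a ^ a

Two distinct leftmost derivations for the same string.

Ambiguous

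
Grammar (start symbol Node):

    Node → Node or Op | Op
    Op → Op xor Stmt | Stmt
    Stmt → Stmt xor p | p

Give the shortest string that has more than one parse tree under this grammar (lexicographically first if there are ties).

p xor p

length 1: no string has ≥2 trees
length 3: p xor p has 2 parse trees

Two derivations of p xor p:
  Node ⇒ Op ⇒ Op xor Stmt ⇒ Stmt xor Stmt ⇒ p xor Stmt ⇒ p xor p
  Node ⇒ Op ⇒ Stmt ⇒ Stmt xor p ⇒ p xor p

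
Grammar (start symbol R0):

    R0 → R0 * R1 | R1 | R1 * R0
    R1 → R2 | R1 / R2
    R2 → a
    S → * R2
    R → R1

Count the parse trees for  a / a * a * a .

Parse trees for a / a * a * a:
  [R0 [R0 [R0 [R1 [R1 [R2 a]] / [R2 a]]] * [R1 [R2 a]]] * [R1 [R2 a]]]
  [R0 [R0 [R1 [R1 [R2 a]] / [R2 a]] * [R0 [R1 [R2 a]]]] * [R1 [R2 a]]]
  [R0 [R1 [R1 [R2 a]] / [R2 a]] * [R0 [R0 [R1 [R2 a]]] * [R1 [R2 a]]]]
  [R0 [R1 [R1 [R2 a]] / [R2 a]] * [R0 [R1 [R2 a]] * [R0 [R1 [R2 a]]]]]

4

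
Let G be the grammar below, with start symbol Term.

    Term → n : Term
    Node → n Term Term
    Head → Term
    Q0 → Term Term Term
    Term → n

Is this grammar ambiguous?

Unambiguous

(Q0, Node, Head are unreachable from Term, so their rules don't affect L(Term).) Right-recursive list with a separator: after each atom, whether the separator follows determines the rule. One parse per string.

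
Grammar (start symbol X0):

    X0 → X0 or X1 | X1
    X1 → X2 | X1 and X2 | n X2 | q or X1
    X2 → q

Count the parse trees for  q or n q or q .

Parse trees for q or n q or q:
  [X0 [X0 [X0 [X1 [X2 q]]] or [X1 n [X2 q]]] or [X1 [X2 q]]]
  [X0 [X0 [X1 q or [X1 n [X2 q]]]] or [X1 [X2 q]]]

2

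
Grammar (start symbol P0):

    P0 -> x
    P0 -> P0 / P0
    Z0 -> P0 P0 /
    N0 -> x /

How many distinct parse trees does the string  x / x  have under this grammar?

Parse trees for x / x:
  [P0 [P0 x] / [P0 x]]

1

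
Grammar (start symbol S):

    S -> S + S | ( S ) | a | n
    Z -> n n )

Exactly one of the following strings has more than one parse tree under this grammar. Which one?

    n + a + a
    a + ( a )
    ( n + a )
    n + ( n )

n + a + a

n + a + a: 2 trees
a + ( a ): 1 tree
( n + a ): 1 tree
n + ( n ): 1 tree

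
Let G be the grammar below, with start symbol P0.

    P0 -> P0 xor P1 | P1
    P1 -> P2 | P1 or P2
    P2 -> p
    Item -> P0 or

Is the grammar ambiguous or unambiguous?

(Item is unreachable from P0, so its rules don't affect L(P0).) This is a standard precedence ladder (P0 over P1 over P2), with each level left-recursive on its own operator ('xor' at P0, 'or' at P1). That structure is LR(1), hence unambiguous.

Unambiguous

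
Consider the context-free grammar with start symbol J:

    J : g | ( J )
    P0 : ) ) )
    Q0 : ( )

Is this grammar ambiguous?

Unambiguous

(P0, Q0 are unreachable from J, so their rules don't affect L(J).) L(J) is { openⁿ atom closeⁿ : n ≥ 0 }. The bracket depth fixes n, and the derivation is forced at every step.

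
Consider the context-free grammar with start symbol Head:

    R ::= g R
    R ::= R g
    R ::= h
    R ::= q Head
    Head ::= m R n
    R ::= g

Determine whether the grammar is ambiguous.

Witness: m g g n

Derivation 1: Head ⇒ m R n ⇒ m g R n ⇒ m g g n
Derivation 2: Head ⇒ m R n ⇒ m R g n ⇒ m g g n

Two distinct leftmost derivations for the same string.

Ambiguous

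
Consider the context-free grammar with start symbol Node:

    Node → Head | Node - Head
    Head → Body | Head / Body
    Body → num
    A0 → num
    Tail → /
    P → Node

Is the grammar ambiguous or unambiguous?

Unambiguous

Only Node, Head, Body are reachable from Node; ignoring the rest: Node → Node - Head | Head  ;  Head → Head / Body | Body  — a left-associative chain with Body at the bottom. Each string factors uniquely by precedence.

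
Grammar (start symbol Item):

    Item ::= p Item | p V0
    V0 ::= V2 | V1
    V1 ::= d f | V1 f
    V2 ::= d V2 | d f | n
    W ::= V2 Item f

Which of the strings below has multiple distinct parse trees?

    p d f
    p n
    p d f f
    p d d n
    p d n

p d f: 2 trees
p n: 1 tree
p d f f: 1 tree
p d d n: 1 tree
p d n: 1 tree

p d f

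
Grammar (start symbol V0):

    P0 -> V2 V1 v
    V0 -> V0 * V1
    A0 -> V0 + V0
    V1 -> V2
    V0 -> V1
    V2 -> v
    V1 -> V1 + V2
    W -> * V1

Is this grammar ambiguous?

(W, P0, A0 are unreachable from V0, so their rules don't affect L(V0).) V0 → V0 * V1 | V1  ;  V1 → V1 + V2 | V2  — a left-associative chain with V2 at the bottom. Each string factors uniquely by precedence.

Unambiguous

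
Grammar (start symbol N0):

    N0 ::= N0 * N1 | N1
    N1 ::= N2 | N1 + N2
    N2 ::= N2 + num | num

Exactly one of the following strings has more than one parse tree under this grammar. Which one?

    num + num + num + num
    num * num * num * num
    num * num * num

num + num + num + num: 8 trees
num * num * num * num: 1 tree
num * num * num: 1 tree

num + num + num + num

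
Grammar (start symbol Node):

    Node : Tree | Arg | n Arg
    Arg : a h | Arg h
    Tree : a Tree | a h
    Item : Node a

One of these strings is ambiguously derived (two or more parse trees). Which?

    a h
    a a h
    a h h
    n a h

a h

a h: 2 trees
a a h: 1 tree
a h h: 1 tree
n a h: 1 tree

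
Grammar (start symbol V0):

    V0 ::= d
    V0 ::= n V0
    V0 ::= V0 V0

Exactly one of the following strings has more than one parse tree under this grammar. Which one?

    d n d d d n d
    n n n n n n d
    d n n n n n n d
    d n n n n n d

d n d d d n d

d n d d d n d: 28 trees
n n n n n n d: 1 tree
d n n n n n n d: 1 tree
d n n n n n d: 1 tree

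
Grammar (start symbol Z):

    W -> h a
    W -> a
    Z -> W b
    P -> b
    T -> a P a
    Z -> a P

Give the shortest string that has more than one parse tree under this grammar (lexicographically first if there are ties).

a b

length 2: a b has 2 parse trees

Two derivations of a b:
  Z ⇒ W b ⇒ a b
  Z ⇒ a P ⇒ a b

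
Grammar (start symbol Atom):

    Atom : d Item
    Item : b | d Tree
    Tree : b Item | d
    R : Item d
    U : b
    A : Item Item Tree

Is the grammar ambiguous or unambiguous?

(R, U, A are unreachable from Atom, so their rules don't affect L(Atom).) The reachable rules are right-linear with at most one rule per (nonterminal, next-terminal) pair. Each input token forces the next rule, so parsing is deterministic.

Unambiguous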